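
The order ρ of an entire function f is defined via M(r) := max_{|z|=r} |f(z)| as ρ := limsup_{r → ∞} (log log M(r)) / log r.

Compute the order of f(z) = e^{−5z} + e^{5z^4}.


Each summand is entire of order 1 and 4 respectively (as in the single-exponential case). The order of a sum is at most the max of the orders, so ρ ≤ 4. For the lower bound: on |z|=r choose arg z so that 5z^4 is real positive; then |e^{5z^4}| = e^{5r^4} while |e^{-5z}| ≤ e^{5r^1} = o(e^{5r^4}). So |f| ≥ e^{5r^4}(1 − o(1)) and ρ ≥ 4. Hence ρ = max(1, 4) = 4.
Therefore ρ = 4.

Order ρ = 4.


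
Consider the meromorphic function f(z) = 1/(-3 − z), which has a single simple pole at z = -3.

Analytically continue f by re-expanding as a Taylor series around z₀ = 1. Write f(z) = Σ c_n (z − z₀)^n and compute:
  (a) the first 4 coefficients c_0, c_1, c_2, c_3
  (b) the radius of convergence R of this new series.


Let w = z − z₀, so z = z₀ + w.
Then -3 − z = -3 − (z₀ + w) = (-3 − z₀) − w = -4 − w.
f(z) = 1/(-4 − w) = (1/(-4)) · 1/(1 − w/(-4)) = Σ_{n≥0} w^n / (-4)^(n+1).
So c_n = 1/(-4)^(n+1):
  c_0 = 1/(-4)^1 = -1/4.
  c_1 = 1/(-4)^2 = 1/16.
  c_2 = 1/(-4)^3 = -1/64.
  c_3 = 1/(-4)^4 = 1/256.
The series is valid for |w/d| < 1, i.e. |z − z₀| < |d|.
Radius of convergence: R = |-3 − z₀| = |-4| = 4 (distance from z₀ to the singularity z = -3).

c_0 = -1/4, c_1 = 1/16, c_2 = -1/64, c_3 = 1/256; R = 4.


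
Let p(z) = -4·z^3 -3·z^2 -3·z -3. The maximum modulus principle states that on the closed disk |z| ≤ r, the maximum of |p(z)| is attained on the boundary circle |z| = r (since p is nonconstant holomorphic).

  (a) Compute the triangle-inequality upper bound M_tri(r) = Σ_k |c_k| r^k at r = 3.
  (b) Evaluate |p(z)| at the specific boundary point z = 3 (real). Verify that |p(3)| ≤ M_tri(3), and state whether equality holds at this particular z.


Coefficients: c_0 = -3, c_1 = -3, c_2 = -3, c_3 = -4. Radius r = 3.
Part (a). Triangle bound: M_tri(r) = Σ_k |c_k| r^k
  = |-3|·3^0 + |-3|·3^1 + |-3|·3^2 + |-4|·3^3
  = 3 + 9 + 27 + 108 = 147.
This bounds M(r) := max_{|z|=r} |p(z)| from above; equality holds iff all terms c_k z^k can be made to align in phase at a single z on |z|=r.
Part (b). At z = 3 (real, on the circle |z| = r):
  p(3) = (-3)·3^0 + (-3)·3^1 + (-3)·3^2 + (-4)·3^3 = -147.
  |p(3)| = 147.
Since all nonzero coefficients share the same sign, |p(3)| = 147 = M_tri(3); the triangle bound is attained at z = 3, so in fact M(r) = 147.

M_tri(3) = 147; |p(3)| = 147; equality at z=3: yes.


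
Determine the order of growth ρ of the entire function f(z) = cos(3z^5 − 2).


Write cos(w) = (e^{iw} ± e^{−iw})/(2 or 2i), so |cos(w)| ≤ e^{|w|}. With w = 3z^5 − 2, |w| ≤ 3r^5 + 2 on |z|=r, giving M(r) ≤ e^{3r^5 + 2} and ρ ≤ 5. For the lower bound, choose z on |z|=r with 3z^5 purely imaginary of modulus 3r^5; then |cos(3z^5 − 2)| grows like e^{3r^5}/2, so ρ ≥ 5. Hence ρ = 5.
Therefore ρ = 5.

Order ρ = 5.


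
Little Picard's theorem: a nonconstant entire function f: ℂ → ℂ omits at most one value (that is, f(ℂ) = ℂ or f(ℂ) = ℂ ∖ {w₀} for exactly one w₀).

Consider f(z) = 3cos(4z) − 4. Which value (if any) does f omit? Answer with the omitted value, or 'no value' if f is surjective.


Little Picard bounds the complement of f(ℂ) to at most one point.
cos is entire and surjective onto ℂ: for every w ∈ ℂ, cos(ζ) = w has a solution ζ ∈ ℂ (e.g., via the complex inverse arccos). With ζ = 4z this gives z = ζ/(4). Then 3·cos(4z) takes every value in 3·ℂ = ℂ, and adding -4 is a bijection of ℂ. So f is surjective and omits no value. (Note: only on the real line is cos bounded by [−1, 1].)

Omitted value: no value.


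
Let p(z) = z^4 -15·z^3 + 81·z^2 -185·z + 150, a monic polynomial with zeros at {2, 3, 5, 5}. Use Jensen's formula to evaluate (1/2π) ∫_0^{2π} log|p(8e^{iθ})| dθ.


Zeros: 2, 3, 5, 5; r = 8.
Inside |z| < r: 2, 3, 5, 5. Outside (|z| ≥ r): ∅.
p(0) = 150, so log|p(0)| = log(150) = 5.0106.
Apply Jensen: I(r) = log|p(0)| + Σ_k log(r/|z_k|), summed over zeros inside |z| < r.
  log(r/|z_k|) for z_k = 2: log(8/2) = 1.3863
  log(r/|z_k|) for z_k = 3: log(8/3) = 0.9808
  log(r/|z_k|) for z_k = 5: log(8/5) = 0.4700
  log(r/|z_k|) for z_k = 5: log(8/5) = 0.4700
Sum over inside zeros: 3.3071.
I(r) = log|p(0)| + (inside sum) = 5.0106 + 3.3071 = 8.3178.
Closed form (all zeros inside, monic): I(r) = n·log(r) = 4·log(8) = 8.3178. ✓

I(r) ≈ 8.3178.


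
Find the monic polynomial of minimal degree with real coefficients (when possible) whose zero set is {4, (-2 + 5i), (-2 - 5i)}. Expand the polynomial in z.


The polynomial is p(z) = ∏_{α ∈ S} (z − α), where S = {4, (-2 + 5i), (-2 - 5i)}.
Expanding the product yields: p(z) = z^3 + 13·z -116.
Note conjugate pairs combine to real quadratics: (z − (-2+5i))(z − (-2−5i)) = z² + 4z + 29.
The resulting polynomial has degree 3 and real coefficients as required.

p(z) = z^3 + 13·z -116.


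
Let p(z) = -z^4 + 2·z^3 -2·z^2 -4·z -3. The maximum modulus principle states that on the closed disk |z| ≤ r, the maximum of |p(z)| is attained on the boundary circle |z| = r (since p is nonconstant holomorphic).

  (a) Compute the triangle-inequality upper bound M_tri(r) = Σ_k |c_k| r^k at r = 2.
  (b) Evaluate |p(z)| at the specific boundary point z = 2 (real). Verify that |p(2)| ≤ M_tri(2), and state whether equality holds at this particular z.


Coefficients: c_0 = -3, c_1 = -4, c_2 = -2, c_3 = 2, c_4 = -1. Radius r = 2.
Part (a). Triangle bound: M_tri(r) = Σ_k |c_k| r^k
  = |-3|·2^0 + |-4|·2^1 + |-2|·2^2 + |2|·2^3 + |-1|·2^4
  = 3 + 8 + 8 + 16 + 16 = 51.
This bounds M(r) := max_{|z|=r} |p(z)| from above; equality holds iff all terms c_k z^k can be made to align in phase at a single z on |z|=r.
Part (b). At z = 2 (real, on the circle |z| = r):
  p(2) = (-3)·2^0 + (-4)·2^1 + (-2)·2^2 + (2)·2^3 + (-1)·2^4 = -19.
  |p(2)| = 19.
Check: |p(2)| = 19 ≤ 51 = M_tri(2). ✓ Equality does not hold at z = 2 (the coefficients have mixed signs, so the terms do not all align in phase there).

M_tri(2) = 51; |p(2)| = 19; equality at z=2: no.


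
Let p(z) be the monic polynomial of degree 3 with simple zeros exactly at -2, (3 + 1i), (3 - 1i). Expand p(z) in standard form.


The polynomial is p(z) = ∏_{α ∈ S} (z − α), where S = {-2, (3 + 1i), (3 - 1i)}.
Expanding the product yields: p(z) = z^3 -4·z^2 -2·z + 20.
Note conjugate pairs combine to real quadratics: (z − (3+1i))(z − (3−1i)) = z² − 6z + 10.
The resulting polynomial has degree 3 and real coefficients as required.

p(z) = z^3 -4·z^2 -2·z + 20.


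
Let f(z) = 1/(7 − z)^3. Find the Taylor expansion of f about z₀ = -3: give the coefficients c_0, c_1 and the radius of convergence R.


Let w = z − z₀, so z = z₀ + w.
Then 7 − z = 7 − (z₀ + w) = (7 − z₀) − w = 10 − w.
f(z) = 1/(10 − w)^3 = (1/(10)^3) · (1 − w/(10))^{−3}.
By the binomial series (1−u)^{−3} = Σ_{n≥0} C(n+2, 2) u^n for |u|<1, with u = w/(10):
  c_n = C(n+2, 2) / (10)^(n+3).
  c_0 = 1/(10)^3 = 1/1000.
  c_1 = 3/(10)^4 = 3/10000.
The series is valid for |w/d| < 1, i.e. |z − z₀| < |d|.
Radius of convergence: R = |7 − z₀| = |10| = 10 (distance from z₀ to the singularity z = 7).

c_0 = 1/1000, c_1 = 3/10000; R = 10.


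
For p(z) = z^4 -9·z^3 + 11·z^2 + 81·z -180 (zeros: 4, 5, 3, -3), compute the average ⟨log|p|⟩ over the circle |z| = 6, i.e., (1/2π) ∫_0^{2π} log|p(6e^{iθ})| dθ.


Zeros: -3, 3, 4, 5; r = 6.
Inside |z| < r: -3, 3, 4, 5. Outside (|z| ≥ r): ∅.
p(0) = -180, so log|p(0)| = log(180) = 5.1930.
Apply Jensen: I(r) = log|p(0)| + Σ_k log(r/|z_k|), summed over zeros inside |z| < r.
  log(r/|z_k|) for z_k = 4: log(6/4) = 0.4055
  log(r/|z_k|) for z_k = 5: log(6/5) = 0.1823
  log(r/|z_k|) for z_k = 3: log(6/3) = 0.6931
  log(r/|z_k|) for z_k = -3: log(6/3) = 0.6931
Sum over inside zeros: 1.9741.
I(r) = log|p(0)| + (inside sum) = 5.1930 + 1.9741 = 7.1670.
Closed form (all zeros inside, monic): I(r) = n·log(r) = 4·log(6) = 7.1670. ✓

I(r) ≈ 7.1670.


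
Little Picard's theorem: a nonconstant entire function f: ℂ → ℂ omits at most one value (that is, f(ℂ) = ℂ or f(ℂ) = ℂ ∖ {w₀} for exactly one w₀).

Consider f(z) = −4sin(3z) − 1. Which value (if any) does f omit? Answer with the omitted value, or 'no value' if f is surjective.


Little Picard bounds the complement of f(ℂ) to at most one point.
sin is entire and surjective onto ℂ: for every w ∈ ℂ, sin(ζ) = w has a solution ζ ∈ ℂ (e.g., via the complex inverse arcsin). With ζ = 3z this gives z = ζ/(3). Then -4·sin(3z) takes every value in -4·ℂ = ℂ, and adding -1 is a bijection of ℂ. So f is surjective and omits no value. (Note: only on the real line is sin bounded by [−1, 1].)

Omitted value: no value.


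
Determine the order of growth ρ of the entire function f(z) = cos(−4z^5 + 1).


Write cos(w) = (e^{iw} ± e^{−iw})/(2 or 2i), so |cos(w)| ≤ e^{|w|}. With w = −4z^5 + 1, |w| ≤ 4r^5 + 1 on |z|=r, giving M(r) ≤ e^{4r^5 + 1} and ρ ≤ 5. For the lower bound, choose z on |z|=r with -4z^5 purely imaginary of modulus 4r^5; then |cos(−4z^5 + 1)| grows like e^{4r^5}/2, so ρ ≥ 5. Hence ρ = 5.
Therefore ρ = 5.

Order ρ = 5.


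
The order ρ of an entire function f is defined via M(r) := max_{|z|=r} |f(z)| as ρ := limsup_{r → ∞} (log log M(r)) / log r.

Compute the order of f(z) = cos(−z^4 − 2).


Write cos(w) = (e^{iw} ± e^{−iw})/(2 or 2i), so |cos(w)| ≤ e^{|w|}. With w = −z^4 − 2, |w| ≤ 1r^4 + 2 on |z|=r, giving M(r) ≤ e^{1r^4 + 2} and ρ ≤ 4. For the lower bound, choose z on |z|=r with -1z^4 purely imaginary of modulus 1r^4; then |cos(−z^4 − 2)| grows like e^{1r^4}/2, so ρ ≥ 4. Hence ρ = 4.
Therefore ρ = 4.

Order ρ = 4.


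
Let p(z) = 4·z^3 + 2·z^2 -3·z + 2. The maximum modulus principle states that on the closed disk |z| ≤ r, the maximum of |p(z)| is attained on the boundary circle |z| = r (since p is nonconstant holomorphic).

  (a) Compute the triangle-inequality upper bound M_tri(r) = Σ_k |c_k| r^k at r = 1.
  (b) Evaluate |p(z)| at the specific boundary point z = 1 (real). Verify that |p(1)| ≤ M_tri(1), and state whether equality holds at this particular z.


Coefficients: c_0 = 2, c_1 = -3, c_2 = 2, c_3 = 4. Radius r = 1.
Part (a). Triangle bound: M_tri(r) = Σ_k |c_k| r^k
  = |2|·1^0 + |-3|·1^1 + |2|·1^2 + |4|·1^3
  = 2 + 3 + 2 + 4 = 11.
This bounds M(r) := max_{|z|=r} |p(z)| from above; equality holds iff all terms c_k z^k can be made to align in phase at a single z on |z|=r.
Part (b). At z = 1 (real, on the circle |z| = r):
  p(1) = (2)·1^0 + (-3)·1^1 + (2)·1^2 + (4)·1^3 = 5.
  |p(1)| = 5.
Check: |p(1)| = 5 ≤ 11 = M_tri(1). ✓ Equality does not hold at z = 1 (the coefficients have mixed signs, so the terms do not all align in phase there).

M_tri(1) = 11; |p(1)| = 5; equality at z=1: no.


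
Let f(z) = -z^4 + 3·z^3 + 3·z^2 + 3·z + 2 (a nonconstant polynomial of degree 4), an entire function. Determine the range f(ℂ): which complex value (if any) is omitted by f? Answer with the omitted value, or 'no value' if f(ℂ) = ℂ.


Little Picard bounds the complement of f(ℂ) to at most one point.
For every w ∈ ℂ, the equation p(z) − w = 0 is a nonconstant polynomial in z and hence has at least one root by the fundamental theorem of algebra. So p is surjective onto ℂ, omitting no value.

Omitted value: no value.


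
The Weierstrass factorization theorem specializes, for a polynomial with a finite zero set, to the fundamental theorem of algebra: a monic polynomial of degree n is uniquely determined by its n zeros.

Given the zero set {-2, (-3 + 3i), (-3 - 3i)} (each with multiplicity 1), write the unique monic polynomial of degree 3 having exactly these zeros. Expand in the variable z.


The polynomial is p(z) = ∏_{α ∈ S} (z − α), where S = {-2, (-3 + 3i), (-3 - 3i)}.
Expanding the product yields: p(z) = z^3 + 8·z^2 + 30·z + 36.
Note conjugate pairs combine to real quadratics: (z − (-3+3i))(z − (-3−3i)) = z² + 6z + 18.
The resulting polynomial has degree 3 and real coefficients as required.

p(z) = z^3 + 8·z^2 + 30·z + 36.


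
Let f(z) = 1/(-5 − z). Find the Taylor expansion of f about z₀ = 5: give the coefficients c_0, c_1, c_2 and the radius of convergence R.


Let w = z − z₀, so z = z₀ + w.
Then -5 − z = -5 − (z₀ + w) = (-5 − z₀) − w = -10 − w.
f(z) = 1/(-10 − w) = (1/(-10)) · 1/(1 − w/(-10)) = Σ_{n≥0} w^n / (-10)^(n+1).
So c_n = 1/(-10)^(n+1):
  c_0 = 1/(-10)^1 = -1/10.
  c_1 = 1/(-10)^2 = 1/100.
  c_2 = 1/(-10)^3 = -1/1000.
The series is valid for |w/d| < 1, i.e. |z − z₀| < |d|.
Radius of convergence: R = |-5 − z₀| = |-10| = 10 (distance from z₀ to the singularity z = -5).

c_0 = -1/10, c_1 = 1/100, c_2 = -1/1000; R = 10.


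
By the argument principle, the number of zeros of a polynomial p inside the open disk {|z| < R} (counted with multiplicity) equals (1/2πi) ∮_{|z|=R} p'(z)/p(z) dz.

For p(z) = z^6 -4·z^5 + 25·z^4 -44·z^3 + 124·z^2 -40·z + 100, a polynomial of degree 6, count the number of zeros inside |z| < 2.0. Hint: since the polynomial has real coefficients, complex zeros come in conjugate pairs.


The zeros of p are: (1 + 3i), (1 - 3i), (0 + 1i), (0 - 1i), (1 + 3i), (1 - 3i).
Their magnitudes are: 3.162, 3.162, 1, 1, 3.162, 3.162.
Zeros with |z| < R = 2.0: (0 + 1i), (0 - 1i).
Count = 2.
By the argument principle, (1/2πi) ∮_{|z|=R} p'(z)/p(z) dz equals exactly this count.

Number of zeros inside |z| < 2.0: 2.


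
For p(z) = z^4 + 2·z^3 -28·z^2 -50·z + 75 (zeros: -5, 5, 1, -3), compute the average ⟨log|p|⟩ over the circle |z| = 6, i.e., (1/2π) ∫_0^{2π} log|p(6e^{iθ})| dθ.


Zeros: -5, -3, 1, 5; r = 6.
Inside |z| < r: -5, -3, 1, 5. Outside (|z| ≥ r): ∅.
p(0) = 75, so log|p(0)| = log(75) = 4.3175.
Apply Jensen: I(r) = log|p(0)| + Σ_k log(r/|z_k|), summed over zeros inside |z| < r.
  log(r/|z_k|) for z_k = -5: log(6/5) = 0.1823
  log(r/|z_k|) for z_k = 5: log(6/5) = 0.1823
  log(r/|z_k|) for z_k = 1: log(6/1) = 1.7918
  log(r/|z_k|) for z_k = -3: log(6/3) = 0.6931
Sum over inside zeros: 2.8495.
I(r) = log|p(0)| + (inside sum) = 4.3175 + 2.8495 = 7.1670.
Closed form (all zeros inside, monic): I(r) = n·log(r) = 4·log(6) = 7.1670. ✓

I(r) ≈ 7.1670.


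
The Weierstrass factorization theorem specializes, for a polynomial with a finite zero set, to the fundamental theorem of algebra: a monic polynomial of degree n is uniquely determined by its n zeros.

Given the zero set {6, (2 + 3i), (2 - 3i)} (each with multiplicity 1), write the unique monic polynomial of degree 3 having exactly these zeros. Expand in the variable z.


The polynomial is p(z) = ∏_{α ∈ S} (z − α), where S = {6, (2 + 3i), (2 - 3i)}.
Expanding the product yields: p(z) = z^3 -10·z^2 + 37·z -78.
Note conjugate pairs combine to real quadratics: (z − (2+3i))(z − (2−3i)) = z² − 4z + 13.
The resulting polynomial has degree 3 and real coefficients as required.

p(z) = z^3 -10·z^2 + 37·z -78.


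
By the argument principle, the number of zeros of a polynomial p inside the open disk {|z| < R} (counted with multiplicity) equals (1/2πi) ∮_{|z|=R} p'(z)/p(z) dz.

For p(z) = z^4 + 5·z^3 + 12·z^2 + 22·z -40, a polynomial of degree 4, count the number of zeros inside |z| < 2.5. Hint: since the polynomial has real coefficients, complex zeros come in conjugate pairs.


The zeros of p are: -4, (-1 + 3i), (-1 - 3i), 1.
Their magnitudes are: 4, 3.162, 3.162, 1.
Zeros with |z| < R = 2.5: 1.
Count = 1.
By the argument principle, (1/2πi) ∮_{|z|=R} p'(z)/p(z) dz equals exactly this count.

Number of zeros inside |z| < 2.5: 1.


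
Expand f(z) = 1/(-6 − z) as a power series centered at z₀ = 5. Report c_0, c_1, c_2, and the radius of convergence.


Let w = z − z₀, so z = z₀ + w.
Then -6 − z = -6 − (z₀ + w) = (-6 − z₀) − w = -11 − w.
f(z) = 1/(-11 − w) = (1/(-11)) · 1/(1 − w/(-11)) = Σ_{n≥0} w^n / (-11)^(n+1).
So c_n = 1/(-11)^(n+1):
  c_0 = 1/(-11)^1 = -1/11.
  c_1 = 1/(-11)^2 = 1/121.
  c_2 = 1/(-11)^3 = -1/1331.
The series is valid for |w/d| < 1, i.e. |z − z₀| < |d|.
Radius of convergence: R = |-6 − z₀| = |-11| = 11 (distance from z₀ to the singularity z = -6).

c_0 = -1/11, c_1 = 1/121, c_2 = -1/1331; R = 11.


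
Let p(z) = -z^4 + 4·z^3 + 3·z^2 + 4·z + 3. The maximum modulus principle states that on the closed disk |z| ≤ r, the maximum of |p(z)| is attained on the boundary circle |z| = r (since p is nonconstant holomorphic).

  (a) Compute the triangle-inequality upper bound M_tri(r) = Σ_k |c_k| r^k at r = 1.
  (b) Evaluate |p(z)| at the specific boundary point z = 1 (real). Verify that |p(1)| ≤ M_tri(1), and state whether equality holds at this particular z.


Coefficients: c_0 = 3, c_1 = 4, c_2 = 3, c_3 = 4, c_4 = -1. Radius r = 1.
Part (a). Triangle bound: M_tri(r) = Σ_k |c_k| r^k
  = |3|·1^0 + |4|·1^1 + |3|·1^2 + |4|·1^3 + |-1|·1^4
  = 3 + 4 + 3 + 4 + 1 = 15.
This bounds M(r) := max_{|z|=r} |p(z)| from above; equality holds iff all terms c_k z^k can be made to align in phase at a single z on |z|=r.
Part (b). At z = 1 (real, on the circle |z| = r):
  p(1) = (3)·1^0 + (4)·1^1 + (3)·1^2 + (4)·1^3 + (-1)·1^4 = 13.
  |p(1)| = 13.
Check: |p(1)| = 13 ≤ 15 = M_tri(1). ✓ Equality does not hold at z = 1 (the coefficients have mixed signs, so the terms do not all align in phase there).

M_tri(1) = 15; |p(1)| = 13; equality at z=1: no.


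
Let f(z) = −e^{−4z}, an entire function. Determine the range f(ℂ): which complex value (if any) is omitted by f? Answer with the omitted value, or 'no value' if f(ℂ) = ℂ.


Little Picard bounds the complement of f(ℂ) to at most one point.
e^{−4z} is never zero on ℂ, so -1·e^{−4z} takes every value in ℂ ∖ {0}. Adding 0 shifts the range to ℂ ∖ {0}. Thus f omits exactly the value 0.

Omitted value: 0.


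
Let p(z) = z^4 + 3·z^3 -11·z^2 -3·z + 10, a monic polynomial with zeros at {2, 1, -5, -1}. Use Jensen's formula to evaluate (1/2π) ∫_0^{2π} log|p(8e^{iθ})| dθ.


Zeros: -5, -1, 1, 2; r = 8.
Inside |z| < r: -5, -1, 1, 2. Outside (|z| ≥ r): ∅.
p(0) = 10, so log|p(0)| = log(10) = 2.3026.
Apply Jensen: I(r) = log|p(0)| + Σ_k log(r/|z_k|), summed over zeros inside |z| < r.
  log(r/|z_k|) for z_k = 2: log(8/2) = 1.3863
  log(r/|z_k|) for z_k = 1: log(8/1) = 2.0794
  log(r/|z_k|) for z_k = -5: log(8/5) = 0.4700
  log(r/|z_k|) for z_k = -1: log(8/1) = 2.0794
Sum over inside zeros: 6.0152.
I(r) = log|p(0)| + (inside sum) = 2.3026 + 6.0152 = 8.3178.
Closed form (all zeros inside, monic): I(r) = n·log(r) = 4·log(8) = 8.3178. ✓

I(r) ≈ 8.3178.


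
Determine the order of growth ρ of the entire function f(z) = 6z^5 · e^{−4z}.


M(r) = max_{|z|=r} |6|·|z|^5·|e^{−4z}| = 6·r^5 · e^{4r^1} (the factors attain their maxima compatibly on |z|=r). Then log M(r) = log 6 + 5·log r + 4r^1, dominated by the last term, so log log M(r) ~ 1·log r. The polynomial factor 6z^5 contributes only a log r term and does not affect the order. ρ = 1.
Therefore ρ = 1.

Order ρ = 1.


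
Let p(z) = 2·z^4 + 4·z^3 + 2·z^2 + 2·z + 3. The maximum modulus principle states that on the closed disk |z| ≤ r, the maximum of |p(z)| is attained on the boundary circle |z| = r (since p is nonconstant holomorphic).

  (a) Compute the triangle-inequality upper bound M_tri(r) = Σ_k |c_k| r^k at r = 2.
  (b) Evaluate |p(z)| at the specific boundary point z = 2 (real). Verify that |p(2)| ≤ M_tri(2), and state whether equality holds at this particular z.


Coefficients: c_0 = 3, c_1 = 2, c_2 = 2, c_3 = 4, c_4 = 2. Radius r = 2.
Part (a). Triangle bound: M_tri(r) = Σ_k |c_k| r^k
  = |3|·2^0 + |2|·2^1 + |2|·2^2 + |4|·2^3 + |2|·2^4
  = 3 + 4 + 8 + 32 + 32 = 79.
This bounds M(r) := max_{|z|=r} |p(z)| from above; equality holds iff all terms c_k z^k can be made to align in phase at a single z on |z|=r.
Part (b). At z = 2 (real, on the circle |z| = r):
  p(2) = (3)·2^0 + (2)·2^1 + (2)·2^2 + (4)·2^3 + (2)·2^4 = 79.
  |p(2)| = 79.
Since all nonzero coefficients share the same sign, |p(2)| = 79 = M_tri(2); the triangle bound is attained at z = 2, so in fact M(r) = 79.

M_tri(2) = 79; |p(2)| = 79; equality at z=2: yes.


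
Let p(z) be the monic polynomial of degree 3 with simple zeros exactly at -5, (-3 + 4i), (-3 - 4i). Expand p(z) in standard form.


The polynomial is p(z) = ∏_{α ∈ S} (z − α), where S = {-5, (-3 + 4i), (-3 - 4i)}.
Expanding the product yields: p(z) = z^3 + 11·z^2 + 55·z + 125.
Note conjugate pairs combine to real quadratics: (z − (-3+4i))(z − (-3−4i)) = z² + 6z + 25.
The resulting polynomial has degree 3 and real coefficients as required.

p(z) = z^3 + 11·z^2 + 55·z + 125.


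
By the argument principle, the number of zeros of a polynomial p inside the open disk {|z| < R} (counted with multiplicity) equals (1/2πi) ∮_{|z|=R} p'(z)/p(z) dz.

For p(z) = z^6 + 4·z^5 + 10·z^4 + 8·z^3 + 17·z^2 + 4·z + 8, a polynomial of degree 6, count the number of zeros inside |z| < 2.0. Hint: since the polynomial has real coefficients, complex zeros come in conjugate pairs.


The zeros of p are: (-2 + 2i), (-2 - 2i), (0 + 1i), (0 - 1i), (0 + 1i), (0 - 1i).
Their magnitudes are: 2.828, 2.828, 1, 1, 1, 1.
Zeros with |z| < R = 2.0: (0 + 1i), (0 - 1i), (0 + 1i), (0 - 1i).
Count = 4.
By the argument principle, (1/2πi) ∮_{|z|=R} p'(z)/p(z) dz equals exactly this count.

Number of zeros inside |z| < 2.0: 4.


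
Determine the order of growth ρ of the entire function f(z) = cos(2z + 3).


cos(w) is a linear combination of e^{iw} and e^{−iw} (or e^w, e^{−w} in the hyperbolic case), so |cos(w)| ≤ e^{|w|}. With w = 2z + 3, |w| ≤ 2|z| + 3 = 2r + 3 on |z| = r, giving M(r) ≤ e^{2r + 3}, so ρ ≤ 1. On a suitable ray (z = it for sin/cos; z = t for sinh/cosh, t real → ∞), |cos(2z + 3)| grows like e^{2|t|}/2, so ρ ≥ 1. Hence ρ = 1.
Therefore ρ = 1.

Order ρ = 1.


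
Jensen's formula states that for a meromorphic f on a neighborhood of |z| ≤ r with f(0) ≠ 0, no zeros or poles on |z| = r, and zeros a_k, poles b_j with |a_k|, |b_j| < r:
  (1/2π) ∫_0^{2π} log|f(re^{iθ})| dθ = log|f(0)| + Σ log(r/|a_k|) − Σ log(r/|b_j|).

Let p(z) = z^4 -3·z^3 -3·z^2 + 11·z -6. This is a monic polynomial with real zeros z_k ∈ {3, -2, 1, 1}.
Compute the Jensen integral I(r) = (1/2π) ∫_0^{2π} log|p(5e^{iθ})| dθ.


Zeros: -2, 1, 1, 3; r = 5.
Inside |z| < r: -2, 1, 1, 3. Outside (|z| ≥ r): ∅.
p(0) = -6, so log|p(0)| = log(6) = 1.7918.
Apply Jensen: I(r) = log|p(0)| + Σ_k log(r/|z_k|), summed over zeros inside |z| < r.
  log(r/|z_k|) for z_k = 3: log(5/3) = 0.5108
  log(r/|z_k|) for z_k = -2: log(5/2) = 0.9163
  log(r/|z_k|) for z_k = 1: log(5/1) = 1.6094
  log(r/|z_k|) for z_k = 1: log(5/1) = 1.6094
Sum over inside zeros: 4.6460.
I(r) = log|p(0)| + (inside sum) = 1.7918 + 4.6460 = 6.4378.
Closed form (all zeros inside, monic): I(r) = n·log(r) = 4·log(5) = 6.4378. ✓

I(r) ≈ 6.4378.


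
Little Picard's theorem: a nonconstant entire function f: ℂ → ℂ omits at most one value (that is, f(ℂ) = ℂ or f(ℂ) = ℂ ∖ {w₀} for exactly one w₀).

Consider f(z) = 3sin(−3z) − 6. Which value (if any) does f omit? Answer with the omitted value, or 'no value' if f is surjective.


Little Picard bounds the complement of f(ℂ) to at most one point.
sin is entire and surjective onto ℂ: for every w ∈ ℂ, sin(ζ) = w has a solution ζ ∈ ℂ (e.g., via the complex inverse arcsin). With ζ = −3z this gives z = ζ/(-3). Then 3·sin(−3z) takes every value in 3·ℂ = ℂ, and adding -6 is a bijection of ℂ. So f is surjective and omits no value. (Note: only on the real line is sin bounded by [−1, 1].)

Omitted value: no value.


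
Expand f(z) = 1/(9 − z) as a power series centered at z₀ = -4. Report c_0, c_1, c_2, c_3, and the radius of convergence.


Let w = z − z₀, so z = z₀ + w.
Then 9 − z = 9 − (z₀ + w) = (9 − z₀) − w = 13 − w.
f(z) = 1/(13 − w) = (1/(13)) · 1/(1 − w/(13)) = Σ_{n≥0} w^n / (13)^(n+1).
So c_n = 1/(13)^(n+1):
  c_0 = 1/(13)^1 = 1/13.
  c_1 = 1/(13)^2 = 1/169.
  c_2 = 1/(13)^3 = 1/2197.
  c_3 = 1/(13)^4 = 1/28561.
The series is valid for |w/d| < 1, i.e. |z − z₀| < |d|.
Radius of convergence: R = |9 − z₀| = |13| = 13 (distance from z₀ to the singularity z = 9).

c_0 = 1/13, c_1 = 1/169, c_2 = 1/2197, c_3 = 1/28561; R = 13.


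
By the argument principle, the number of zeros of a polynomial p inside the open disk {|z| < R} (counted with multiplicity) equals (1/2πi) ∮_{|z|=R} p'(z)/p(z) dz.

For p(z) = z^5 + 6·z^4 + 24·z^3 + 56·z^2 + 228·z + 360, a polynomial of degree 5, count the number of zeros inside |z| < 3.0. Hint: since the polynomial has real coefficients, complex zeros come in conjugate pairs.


The zeros of p are: (1 + 3i), (1 - 3i), -2, (-3 + 3i), (-3 - 3i).
Their magnitudes are: 3.162, 3.162, 2, 4.243, 4.243.
Zeros with |z| < R = 3.0: -2.
Count = 1.
By the argument principle, (1/2πi) ∮_{|z|=R} p'(z)/p(z) dz equals exactly this count.

Number of zeros inside |z| < 3.0: 1.


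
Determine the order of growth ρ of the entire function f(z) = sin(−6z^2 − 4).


Write sin(w) = (e^{iw} ± e^{−iw})/(2 or 2i), so |sin(w)| ≤ e^{|w|}. With w = −6z^2 − 4, |w| ≤ 6r^2 + 4 on |z|=r, giving M(r) ≤ e^{6r^2 + 4} and ρ ≤ 2. For the lower bound, choose z on |z|=r with -6z^2 purely imaginary of modulus 6r^2; then |sin(−6z^2 − 4)| grows like e^{6r^2}/2, so ρ ≥ 2. Hence ρ = 2.
Therefore ρ = 2.

Order ρ = 2.


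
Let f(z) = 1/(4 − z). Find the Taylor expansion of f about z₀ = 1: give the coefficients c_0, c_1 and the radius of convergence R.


Let w = z − z₀, so z = z₀ + w.
Then 4 − z = 4 − (z₀ + w) = (4 − z₀) − w = 3 − w.
f(z) = 1/(3 − w) = (1/(3)) · 1/(1 − w/(3)) = Σ_{n≥0} w^n / (3)^(n+1).
So c_n = 1/(3)^(n+1):
  c_0 = 1/(3)^1 = 1/3.
  c_1 = 1/(3)^2 = 1/9.
The series is valid for |w/d| < 1, i.e. |z − z₀| < |d|.
Radius of convergence: R = |4 − z₀| = |3| = 3 (distance from z₀ to the singularity z = 4).

c_0 = 1/3, c_1 = 1/9; R = 3.


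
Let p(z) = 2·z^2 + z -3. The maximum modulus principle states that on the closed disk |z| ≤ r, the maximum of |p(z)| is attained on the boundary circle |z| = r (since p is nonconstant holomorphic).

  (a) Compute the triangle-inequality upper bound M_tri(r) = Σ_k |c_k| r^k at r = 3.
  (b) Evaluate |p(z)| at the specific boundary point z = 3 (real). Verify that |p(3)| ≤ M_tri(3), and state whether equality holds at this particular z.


Coefficients: c_0 = -3, c_1 = 1, c_2 = 2. Radius r = 3.
Part (a). Triangle bound: M_tri(r) = Σ_k |c_k| r^k
  = |-3|·3^0 + |1|·3^1 + |2|·3^2
  = 3 + 3 + 18 = 24.
This bounds M(r) := max_{|z|=r} |p(z)| from above; equality holds iff all terms c_k z^k can be made to align in phase at a single z on |z|=r.
Part (b). At z = 3 (real, on the circle |z| = r):
  p(3) = (-3)·3^0 + (1)·3^1 + (2)·3^2 = 18.
  |p(3)| = 18.
Check: |p(3)| = 18 ≤ 24 = M_tri(3). ✓ Equality does not hold at z = 3 (the coefficients have mixed signs, so the terms do not all align in phase there).

M_tri(3) = 24; |p(3)| = 18; equality at z=3: no.


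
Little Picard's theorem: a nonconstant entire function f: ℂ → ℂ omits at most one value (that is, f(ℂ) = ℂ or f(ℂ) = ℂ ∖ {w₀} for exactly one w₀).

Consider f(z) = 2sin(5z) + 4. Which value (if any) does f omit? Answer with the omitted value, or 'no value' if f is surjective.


Little Picard bounds the complement of f(ℂ) to at most one point.
sin is entire and surjective onto ℂ: for every w ∈ ℂ, sin(ζ) = w has a solution ζ ∈ ℂ (e.g., via the complex inverse arcsin). With ζ = 5z this gives z = ζ/(5). Then 2·sin(5z) takes every value in 2·ℂ = ℂ, and adding 4 is a bijection of ℂ. So f is surjective and omits no value. (Note: only on the real line is sin bounded by [−1, 1].)

Omitted value: no value.


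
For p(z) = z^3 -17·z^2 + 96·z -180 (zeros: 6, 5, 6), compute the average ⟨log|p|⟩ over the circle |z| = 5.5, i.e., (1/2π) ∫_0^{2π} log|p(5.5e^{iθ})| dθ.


Zeros: 5, 6, 6; r = 5.5.
Inside |z| < r: 5. Outside (|z| ≥ r): 6, 6.
p(0) = -180, so log|p(0)| = log(180) = 5.1930.
Apply Jensen: I(r) = log|p(0)| + Σ_k log(r/|z_k|), summed over zeros inside |z| < r.
  log(r/|z_k|) for z_k = 5: log(5.5/5) = 0.0953
  Outside zeros (6, 6) contribute nothing to the Jensen sum.
Sum over inside zeros: 0.0953.
I(r) = log|p(0)| + (inside sum) = 5.1930 + 0.0953 = 5.2883.
Note: since some zeros are outside |z| ≤ r, the simplified n·log(r) form does NOT apply — only the inside zeros contribute.

I(r) ≈ 5.2883.


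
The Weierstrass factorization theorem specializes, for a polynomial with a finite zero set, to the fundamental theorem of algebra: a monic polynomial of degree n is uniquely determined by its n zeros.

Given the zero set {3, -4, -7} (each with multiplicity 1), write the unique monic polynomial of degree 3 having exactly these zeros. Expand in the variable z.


The polynomial is p(z) = ∏_{α ∈ S} (z − α), where S = {3, -4, -7}.
Expanding the product yields: p(z) = z^3 + 8·z^2 -5·z -84.
The resulting polynomial has degree 3 and real coefficients as required.

p(z) = z^3 + 8·z^2 -5·z -84.


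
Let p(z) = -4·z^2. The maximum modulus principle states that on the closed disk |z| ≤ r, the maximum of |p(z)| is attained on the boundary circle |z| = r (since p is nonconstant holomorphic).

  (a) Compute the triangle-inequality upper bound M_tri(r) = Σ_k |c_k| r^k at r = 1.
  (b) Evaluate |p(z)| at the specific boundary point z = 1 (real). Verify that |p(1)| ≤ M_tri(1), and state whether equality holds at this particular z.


Coefficients: c_0 = 0, c_1 = 0, c_2 = -4. Radius r = 1.
Part (a). Triangle bound: M_tri(r) = Σ_k |c_k| r^k
  = |0|·1^0 + |0|·1^1 + |-4|·1^2
  = 0 + 0 + 4 = 4.
This bounds M(r) := max_{|z|=r} |p(z)| from above; equality holds iff all terms c_k z^k can be made to align in phase at a single z on |z|=r.
Part (b). At z = 1 (real, on the circle |z| = r):
  p(1) = (0)·1^0 + (0)·1^1 + (-4)·1^2 = -4.
  |p(1)| = 4.
Since all nonzero coefficients share the same sign, |p(1)| = 4 = M_tri(1); the triangle bound is attained at z = 1, so in fact M(r) = 4.

M_tri(1) = 4; |p(1)| = 4; equality at z=1: yes.


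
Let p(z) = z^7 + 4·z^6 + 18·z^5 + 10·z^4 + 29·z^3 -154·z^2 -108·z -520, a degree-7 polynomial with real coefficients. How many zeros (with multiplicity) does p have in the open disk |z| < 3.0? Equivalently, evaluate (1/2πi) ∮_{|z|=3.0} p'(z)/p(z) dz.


The zeros of p are: (-1 + 2i), (-1 - 2i), (-2 + 3i), (-2 - 3i), (0 + 2i), (0 - 2i), 2.
Their magnitudes are: 2.236, 2.236, 3.606, 3.606, 2, 2, 2.
Zeros with |z| < R = 3.0: (-1 + 2i), (-1 - 2i), (0 + 2i), (0 - 2i), 2.
Count = 5.
By the argument principle, (1/2πi) ∮_{|z|=R} p'(z)/p(z) dz equals exactly this count.

Number of zeros inside |z| < 3.0: 5.


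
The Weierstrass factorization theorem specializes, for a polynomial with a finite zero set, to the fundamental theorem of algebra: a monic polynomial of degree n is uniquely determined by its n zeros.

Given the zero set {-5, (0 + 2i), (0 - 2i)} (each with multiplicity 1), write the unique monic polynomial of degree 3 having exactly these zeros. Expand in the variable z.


The polynomial is p(z) = ∏_{α ∈ S} (z − α), where S = {-5, (0 + 2i), (0 - 2i)}.
Expanding the product yields: p(z) = z^3 + 5·z^2 + 4·z + 20.
Note conjugate pairs combine to real quadratics: (z − (0+2i))(z − (0−2i)) = z² + 4.
The resulting polynomial has degree 3 and real coefficients as required.

p(z) = z^3 + 5·z^2 + 4·z + 20.


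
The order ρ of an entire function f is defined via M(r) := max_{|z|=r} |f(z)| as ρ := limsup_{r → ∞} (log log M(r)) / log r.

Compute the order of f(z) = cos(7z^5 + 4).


Write cos(w) = (e^{iw} ± e^{−iw})/(2 or 2i), so |cos(w)| ≤ e^{|w|}. With w = 7z^5 + 4, |w| ≤ 7r^5 + 4 on |z|=r, giving M(r) ≤ e^{7r^5 + 4} and ρ ≤ 5. For the lower bound, choose z on |z|=r with 7z^5 purely imaginary of modulus 7r^5; then |cos(7z^5 + 4)| grows like e^{7r^5}/2, so ρ ≥ 5. Hence ρ = 5.
Therefore ρ = 5.

Order ρ = 5.


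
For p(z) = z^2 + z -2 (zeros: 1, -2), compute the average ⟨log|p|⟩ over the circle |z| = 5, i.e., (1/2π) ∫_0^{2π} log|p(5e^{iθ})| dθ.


Zeros: -2, 1; r = 5.
Inside |z| < r: -2, 1. Outside (|z| ≥ r): ∅.
p(0) = -2, so log|p(0)| = log(2) = 0.6931.
Apply Jensen: I(r) = log|p(0)| + Σ_k log(r/|z_k|), summed over zeros inside |z| < r.
  log(r/|z_k|) for z_k = 1: log(5/1) = 1.6094
  log(r/|z_k|) for z_k = -2: log(5/2) = 0.9163
Sum over inside zeros: 2.5257.
I(r) = log|p(0)| + (inside sum) = 0.6931 + 2.5257 = 3.2189.
Closed form (all zeros inside, monic): I(r) = n·log(r) = 2·log(5) = 3.2189. ✓

I(r) ≈ 3.2189.


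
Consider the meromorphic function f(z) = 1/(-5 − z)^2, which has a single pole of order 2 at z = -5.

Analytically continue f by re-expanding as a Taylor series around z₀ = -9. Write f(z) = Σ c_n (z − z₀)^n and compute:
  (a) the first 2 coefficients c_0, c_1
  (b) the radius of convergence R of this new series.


Let w = z − z₀, so z = z₀ + w.
Then -5 − z = -5 − (z₀ + w) = (-5 − z₀) − w = 4 − w.
f(z) = 1/(4 − w)^2 = (1/(4)^2) · (1 − w/(4))^{−2}.
By the binomial series (1−u)^{−2} = Σ_{n≥0} C(n+1, 1) u^n for |u|<1, with u = w/(4):
  c_n = C(n+1, 1) / (4)^(n+2).
  c_0 = 1/(4)^2 = 1/16.
  c_1 = 2/(4)^3 = 1/32.
The series is valid for |w/d| < 1, i.e. |z − z₀| < |d|.
Radius of convergence: R = |-5 − z₀| = |4| = 4 (distance from z₀ to the singularity z = -5).

c_0 = 1/16, c_1 = 1/32; R = 4.


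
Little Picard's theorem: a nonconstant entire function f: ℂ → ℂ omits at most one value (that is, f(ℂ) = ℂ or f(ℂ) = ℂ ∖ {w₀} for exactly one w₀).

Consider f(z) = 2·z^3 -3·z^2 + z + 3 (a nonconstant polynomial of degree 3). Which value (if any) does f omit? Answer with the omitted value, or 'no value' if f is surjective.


Little Picard bounds the complement of f(ℂ) to at most one point.
For every w ∈ ℂ, the equation p(z) − w = 0 is a nonconstant polynomial in z and hence has at least one root by the fundamental theorem of algebra. So p is surjective onto ℂ, omitting no value.

Omitted value: no value.


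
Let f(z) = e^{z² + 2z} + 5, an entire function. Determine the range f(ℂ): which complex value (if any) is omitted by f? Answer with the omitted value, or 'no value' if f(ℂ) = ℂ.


Little Picard bounds the complement of f(ℂ) to at most one point.
The exponent g(z) = z² + 2z is a nonconstant polynomial, hence surjective onto ℂ. So e^{g(z)} takes every value in {e^w : w ∈ ℂ} = ℂ ∖ {0}. Adding 5 shifts the range to ℂ ∖ {5}. f omits exactly 5.

Omitted value: 5.


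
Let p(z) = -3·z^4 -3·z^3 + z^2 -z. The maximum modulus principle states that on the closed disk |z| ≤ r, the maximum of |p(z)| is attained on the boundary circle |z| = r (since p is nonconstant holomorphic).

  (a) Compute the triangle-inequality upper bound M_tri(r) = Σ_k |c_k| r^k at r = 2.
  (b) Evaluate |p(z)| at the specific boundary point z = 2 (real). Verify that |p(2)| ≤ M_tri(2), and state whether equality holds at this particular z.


Coefficients: c_0 = 0, c_1 = -1, c_2 = 1, c_3 = -3, c_4 = -3. Radius r = 2.
Part (a). Triangle bound: M_tri(r) = Σ_k |c_k| r^k
  = |0|·2^0 + |-1|·2^1 + |1|·2^2 + |-3|·2^3 + |-3|·2^4
  = 0 + 2 + 4 + 24 + 48 = 78.
This bounds M(r) := max_{|z|=r} |p(z)| from above; equality holds iff all terms c_k z^k can be made to align in phase at a single z on |z|=r.
Part (b). At z = 2 (real, on the circle |z| = r):
  p(2) = (0)·2^0 + (-1)·2^1 + (1)·2^2 + (-3)·2^3 + (-3)·2^4 = -70.
  |p(2)| = 70.
Check: |p(2)| = 70 ≤ 78 = M_tri(2). ✓ Equality does not hold at z = 2 (the coefficients have mixed signs, so the terms do not all align in phase there).

M_tri(2) = 78; |p(2)| = 70; equality at z=2: no.


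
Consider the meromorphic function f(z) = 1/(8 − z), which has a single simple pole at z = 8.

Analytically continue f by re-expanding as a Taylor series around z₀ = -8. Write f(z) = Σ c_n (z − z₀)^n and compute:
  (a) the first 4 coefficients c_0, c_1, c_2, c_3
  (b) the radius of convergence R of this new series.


Let w = z − z₀, so z = z₀ + w.
Then 8 − z = 8 − (z₀ + w) = (8 − z₀) − w = 16 − w.
f(z) = 1/(16 − w) = (1/(16)) · 1/(1 − w/(16)) = Σ_{n≥0} w^n / (16)^(n+1).
So c_n = 1/(16)^(n+1):
  c_0 = 1/(16)^1 = 1/16.
  c_1 = 1/(16)^2 = 1/256.
  c_2 = 1/(16)^3 = 1/4096.
  c_3 = 1/(16)^4 = 1/65536.
The series is valid for |w/d| < 1, i.e. |z − z₀| < |d|.
Radius of convergence: R = |8 − z₀| = |16| = 16 (distance from z₀ to the singularity z = 8).

c_0 = 1/16, c_1 = 1/256, c_2 = 1/4096, c_3 = 1/65536; R = 16.


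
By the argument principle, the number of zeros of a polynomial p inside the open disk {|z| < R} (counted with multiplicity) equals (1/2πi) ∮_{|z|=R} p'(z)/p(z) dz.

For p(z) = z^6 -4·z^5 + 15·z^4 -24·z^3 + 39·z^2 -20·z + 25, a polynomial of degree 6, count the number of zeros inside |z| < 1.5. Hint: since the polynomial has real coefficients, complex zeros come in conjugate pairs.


The zeros of p are: (1 + 2i), (1 - 2i), (0 + 1i), (0 - 1i), (1 + 2i), (1 - 2i).
Their magnitudes are: 2.236, 2.236, 1, 1, 2.236, 2.236.
Zeros with |z| < R = 1.5: (0 + 1i), (0 - 1i).
Count = 2.
By the argument principle, (1/2πi) ∮_{|z|=R} p'(z)/p(z) dz equals exactly this count.

Number of zeros inside |z| < 1.5: 2.


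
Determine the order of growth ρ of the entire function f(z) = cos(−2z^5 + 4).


Write cos(w) = (e^{iw} ± e^{−iw})/(2 or 2i), so |cos(w)| ≤ e^{|w|}. With w = −2z^5 + 4, |w| ≤ 2r^5 + 4 on |z|=r, giving M(r) ≤ e^{2r^5 + 4} and ρ ≤ 5. For the lower bound, choose z on |z|=r with -2z^5 purely imaginary of modulus 2r^5; then |cos(−2z^5 + 4)| grows like e^{2r^5}/2, so ρ ≥ 5. Hence ρ = 5.
Therefore ρ = 5.

Order ρ = 5.


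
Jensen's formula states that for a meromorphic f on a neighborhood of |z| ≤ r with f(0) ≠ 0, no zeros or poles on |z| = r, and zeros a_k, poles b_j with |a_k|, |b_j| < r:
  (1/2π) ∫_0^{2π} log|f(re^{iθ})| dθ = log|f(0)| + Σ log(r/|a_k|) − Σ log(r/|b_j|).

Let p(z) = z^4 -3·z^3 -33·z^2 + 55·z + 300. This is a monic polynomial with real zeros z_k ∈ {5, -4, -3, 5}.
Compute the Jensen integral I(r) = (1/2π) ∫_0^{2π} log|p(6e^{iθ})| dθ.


Zeros: -4, -3, 5, 5; r = 6.
Inside |z| < r: -4, -3, 5, 5. Outside (|z| ≥ r): ∅.
p(0) = 300, so log|p(0)| = log(300) = 5.7038.
Apply Jensen: I(r) = log|p(0)| + Σ_k log(r/|z_k|), summed over zeros inside |z| < r.
  log(r/|z_k|) for z_k = 5: log(6/5) = 0.1823
  log(r/|z_k|) for z_k = -4: log(6/4) = 0.4055
  log(r/|z_k|) for z_k = -3: log(6/3) = 0.6931
  log(r/|z_k|) for z_k = 5: log(6/5) = 0.1823
Sum over inside zeros: 1.4633.
I(r) = log|p(0)| + (inside sum) = 5.7038 + 1.4633 = 7.1670.
Closed form (all zeros inside, monic): I(r) = n·log(r) = 4·log(6) = 7.1670. ✓

I(r) ≈ 7.1670.


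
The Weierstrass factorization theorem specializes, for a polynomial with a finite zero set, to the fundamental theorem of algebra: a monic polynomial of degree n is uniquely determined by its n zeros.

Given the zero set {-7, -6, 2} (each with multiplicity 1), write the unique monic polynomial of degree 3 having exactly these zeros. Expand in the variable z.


The polynomial is p(z) = ∏_{α ∈ S} (z − α), where S = {-7, -6, 2}.
Expanding the product yields: p(z) = z^3 + 11·z^2 + 16·z -84.
The resulting polynomial has degree 3 and real coefficients as required.

p(z) = z^3 + 11·z^2 + 16·z -84.


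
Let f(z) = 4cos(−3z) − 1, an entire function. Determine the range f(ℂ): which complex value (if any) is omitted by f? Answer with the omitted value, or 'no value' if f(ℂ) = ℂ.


Little Picard bounds the complement of f(ℂ) to at most one point.
cos is entire and surjective onto ℂ: for every w ∈ ℂ, cos(ζ) = w has a solution ζ ∈ ℂ (e.g., via the complex inverse arccos). With ζ = −3z this gives z = ζ/(-3). Then 4·cos(−3z) takes every value in 4·ℂ = ℂ, and adding -1 is a bijection of ℂ. So f is surjective and omits no value. (Note: only on the real line is cos bounded by [−1, 1].)

Omitted value: no value.
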